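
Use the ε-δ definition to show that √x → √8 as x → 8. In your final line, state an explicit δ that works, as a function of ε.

Let ε > 0 be given. We want δ > 0 such that 0 < |x − 8| < δ implies |√x − √8| < ε.
Multiplying by the conjugate, |√x − √8| = |x − 8|/(√x + √8).
Restrict δ ≤ 8 so that |x − 8| < 8 forces x > 0, and then √x + √8 > √8.
Hence |√x − √8| < |x − 8|/√8, which is < ε once |x − 8| < √8·ε.
Take δ = min(8, √8·ε). If 0 < |x − 8| < δ then x > 0 and |√x − √8| < |x − 8|/√8 < ε.

δ = min(8, √8·ε)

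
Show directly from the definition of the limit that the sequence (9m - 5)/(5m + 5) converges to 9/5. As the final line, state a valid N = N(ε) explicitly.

N = (14/5)/ε

Fix ε > 0. For m ≥ 1, |(9m - 5)/(5m + 5) − (9/5)| = |-70|/(5(5m + 5)) = 70/(5(5m + 5)).
Since 5m + 5 ≥ 5m for m ≥ 1, this is ≤ 70/(5·5m) = (14/5)/m.
So |(9m - 5)/(5m + 5) − (9/5)| < ε whenever m > (14/5)/ε.
Take N = (14/5)/ε. If m > N then |(9m - 5)/(5m + 5) − (9/5)| ≤ (14/5)/m < ε.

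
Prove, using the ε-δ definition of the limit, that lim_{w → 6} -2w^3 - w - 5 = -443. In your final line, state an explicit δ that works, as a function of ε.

Let ε > 0. We want δ > 0 such that 0 < |w − 6| < δ implies |(-2w^3 - w - 5) + 443| < ε.
(-2w^3 - w - 5) + 443 = -2w^3 - w + 438 = (w − 6)(-2w^2 - 12w - 73).
So |(-2w^3 - w - 5) + 443| = |w − 6|·|-2w^2 - 12w - 73|.
Require δ ≤ 1. Then |w − 6| < 1 gives |w| < 7, and by the triangle inequality |-2w^2 - 12w - 73| ≤ 2·7^2 + 12·7 + 73 = 255.
Hence |(-2w^3 - w - 5) + 443| ≤ 255|w − 6| < ε provided |w − 6| < ε/255.
Choosing δ = min(1, ε/255) ensures both conditions, hence |(-2w^3 - w - 5) + 443| < ε.

δ = min(1, ε/255)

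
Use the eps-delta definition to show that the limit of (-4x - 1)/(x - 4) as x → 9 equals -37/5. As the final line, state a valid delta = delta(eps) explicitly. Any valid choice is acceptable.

delta = min(5/2, (25/34)eps)

Fix eps > 0. We want delta > 0 with 0 < |x − 9| < delta ⇒ |(-4x - 1)/(x - 4) + 37/5| < eps.
Combining over a common denominator, (-4x - 1)/(x - 4) + 37/5 = [(-4x - 1)·5 − (-37)·(x - 4)] / [5·(x - 4)] = 17(x − 9) / (5(x - 4)).
So |(-4x - 1)/(x - 4) + 37/5| = 17|x − 9| / (5·|x − 4|).
Require delta ≤ 5/2, so |x − 4| ≥ |5| − |x − 9| > 5 − 5/2 = 5/2.
Hence |(-4x - 1)/(x - 4) + 37/5| < 17|x − 9|/(5·(5/2)) = (34/25)|x − 9|, which is < eps once |x − 9| < (25/34)eps.
Take delta = min(5/2, (25/34)eps). Then 0 < |x − 9| < delta forces both bounds, so |(-4x - 1)/(x - 4) + 37/5| < eps.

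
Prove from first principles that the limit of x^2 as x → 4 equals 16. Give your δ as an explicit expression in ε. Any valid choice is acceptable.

δ = min(2, ε/10)

Let ε > 0 be given. We seek δ > 0 with 0 < |x − 4| < δ ⇒ |x^2 − 16| < ε.
Factor: x^2 − 16 = (x − 4)(x + 4), so |x^2 − 16| = |x − 4|·|x + 4|.
Restrict δ ≤ 2. Then |x − 4| < 2 gives |x| < 6, so by the triangle inequality |x + 4| ≤ 6 + 4 = 10.
Hence |x^2 − 16| ≤ 10|x − 4|, which is < ε once |x − 4| < ε/10.
Take δ = min(2, ε/10). If 0 < |x − 4| < δ then both bounds hold and |x^2 − 16| ≤ 10|x − 4| < 10·(ε/10) = ε.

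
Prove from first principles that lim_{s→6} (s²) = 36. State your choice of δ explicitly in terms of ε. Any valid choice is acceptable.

δ = min(1, ε/13)

Let ε > 0 be given. We seek δ > 0 with 0 < |s − 6| < δ ⇒ |s² − 36| < ε.
Factor: s² − 36 = (s − 6)(s + 6), so |s² − 36| = |s − 6|·|s + 6|.
Impose δ ≤ 1 so that |s| < 7; then |s + 6| ≤ 13.
Hence |s² − 36| ≤ 13|s − 6|, which is < ε once |s − 6| < ε/13.
Take δ = min(1, ε/13). If 0 < |s − 6| < δ then both bounds hold and |s² − 36| ≤ 13|s − 6| < 13·(ε/13) = ε.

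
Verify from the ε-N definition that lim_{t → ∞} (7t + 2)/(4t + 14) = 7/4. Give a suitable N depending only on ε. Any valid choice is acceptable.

Let ε > 0 be given. We seek N > 0 such that t > N implies |(7t + 2)/(4t + 14) − (7/4)| < ε.
(7t + 2)/(4t + 14) − (7/4) = (4(7t + 2) − 7(4t + 14)) / (4(4t + 14)) = -90/(4(4t + 14)).
For t > 0 we have 4t + 14 > 4t, so |(7t + 2)/(4t + 14) − (7/4)| = 90/(4(4t + 14)) < 90/(4·4t) = (45/8)/t.
Thus |(7t + 2)/(4t + 14) − (7/4)| < ε whenever t > (45/8)/ε.
Take N = (45/8)/ε. If t > N then |(7t + 2)/(4t + 14) − (7/4)| < (45/8)/t < ε.

N = (45/8)/ε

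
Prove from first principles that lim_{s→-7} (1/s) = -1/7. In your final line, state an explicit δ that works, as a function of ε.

Fix ε > 0. We seek δ > 0 such that 0 < |s + 7| < δ implies |1/s + 1/7| < ε.
|1/s + 1/7| = |-7 − s|/(7·|s|) = |s + 7|/(7|s|).
Restrict δ ≤ 7/2. Then |s + 7| < 7/2 gives |s| > 7/2, so 7|s| > 49/2.
Then |1/s + 1/7| < |s + 7|/(49/2), which is < ε when |s + 7| < (49/2)ε.
Take δ = min(7/2, (49/2)ε). Then 0 < |s + 7| < δ gives both |s + 7| < 7/2 and |s + 7| < (49/2)ε, so |1/s + 1/7| < ε.

δ = min(7/2, (49/2)ε)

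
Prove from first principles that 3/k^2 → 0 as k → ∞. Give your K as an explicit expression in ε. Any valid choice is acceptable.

Suppose ε > 0. For k ≥ 1, |3/k^2 − 0| = 3/k^2.
3/k^2 < ε ⇔ k^2 > 3/ε ⇔ k > (3/ε)^{1/2}.
Take K = (3/ε)^{1/2}. Then k > K implies 3/k^2 < ε.

K = (3/ε)^{1/2}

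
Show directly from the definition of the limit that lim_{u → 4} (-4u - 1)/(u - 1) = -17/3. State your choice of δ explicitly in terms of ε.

Let ε > 0 be given. We want δ > 0 with 0 < |u − 4| < δ ⇒ |(-4u - 1)/(u - 1) + 17/3| < ε.
Combining over a common denominator, (-4u - 1)/(u - 1) + 17/3 = [(-4u - 1)·3 − (-17)·(u - 1)] / [3·(u - 1)] = 5(u − 4) / (3(u - 1)).
So |(-4u - 1)/(u - 1) + 17/3| = 5|u − 4| / (3·|u − 1|).
Require δ ≤ 3/2, so |u − 1| ≥ |3| − |u − 4| > 3 − 3/2 = 3/2.
Hence |(-4u - 1)/(u - 1) + 17/3| < 5|u − 4|/(3·(3/2)) = (10/9)|u − 4|, which is < ε once |u − 4| < (9/10)ε.
Take δ = min(3/2, (9/10)ε). Then 0 < |u − 4| < δ forces both bounds, so |(-4u - 1)/(u - 1) + 17/3| < ε.

δ = min(3/2, (9/10)ε)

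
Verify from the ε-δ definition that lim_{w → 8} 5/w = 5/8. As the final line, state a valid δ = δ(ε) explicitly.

δ = min(4, (32/5)ε)

Suppose ε > 0. We seek δ > 0 such that 0 < |w − 8| < δ implies |5/w − (5/8)| < ε.
|5/w − (5/8)| = 5·|8 − w|/(8·|w|) = 5|w − 8|/(8|w|).
Require δ ≤ 4 so that |w| > 8 − 4 = 4, hence 8|w| > 32.
Then |5/w − (5/8)| < 5|w − 8|/32, which is < ε when |w − 8| < (32/5)ε.
Take δ = min(4, (32/5)ε). Then 0 < |w − 8| < δ gives both |w − 8| < 4 and |w − 8| < (32/5)ε, so |5/w − (5/8)| < ε.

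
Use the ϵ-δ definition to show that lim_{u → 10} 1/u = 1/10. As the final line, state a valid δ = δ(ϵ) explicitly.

Suppose ϵ > 0. We seek δ > 0 such that 0 < |u − 10| < δ implies |1/u − (1/10)| < ϵ.
|1/u − (1/10)| = |10 − u|/(10·|u|) = |u − 10|/(10|u|).
Require δ ≤ 5 so that |u| > 10 − 5 = 5, hence 10|u| > 50.
Then |1/u − (1/10)| < |u − 10|/50, which is < ϵ when |u − 10| < 50ϵ.
Take δ = min(5, 50ϵ). Then 0 < |u − 10| < δ gives both |u − 10| < 5 and |u − 10| < 50ϵ, so |1/u − (1/10)| < ϵ.

δ = min(5, 50ϵ)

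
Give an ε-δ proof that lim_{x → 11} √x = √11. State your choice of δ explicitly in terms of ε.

δ = min(11, √11·ε)

Let ε > 0 be given. We want δ > 0 such that 0 < |x − 11| < δ implies |√x − √11| < ε.
Multiplying by the conjugate, |√x − √11| = |x − 11|/(√x + √11).
Restrict δ ≤ 11 so that |x − 11| < 11 forces x > 0, and then √x + √11 > √11.
Hence |√x − √11| < |x − 11|/√11, which is < ε once |x − 11| < √11·ε.
Take δ = min(11, √11·ε). If 0 < |x − 11| < δ then x > 0 and |√x − √11| < |x − 11|/√11 < ε.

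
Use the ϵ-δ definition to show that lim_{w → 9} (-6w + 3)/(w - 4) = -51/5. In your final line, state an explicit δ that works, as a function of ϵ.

δ = min(5/2, (25/42)ϵ)

Let ϵ > 0 be given. We want δ > 0 with 0 < |w − 9| < δ ⇒ |(-6w + 3)/(w - 4) + 51/5| < ϵ.
Combining over a common denominator, (-6w + 3)/(w - 4) + 51/5 = [(-6w + 3)·5 − (-51)·(w - 4)] / [5·(w - 4)] = 21(w − 9) / (5(w - 4)).
So |(-6w + 3)/(w - 4) + 51/5| = 21|w − 9| / (5·|w − 4|).
Restrict δ ≤ 5/2. Then |w − 9| < 5/2 gives |w − 4| = |(w − 9) + 5| ≥ 5 − 5/2 = 5/2.
Hence |(-6w + 3)/(w - 4) + 51/5| < 21|w − 9|/(5·(5/2)) = (42/25)|w − 9|, which is < ϵ once |w − 9| < (25/42)ϵ.
Take δ = min(5/2, (25/42)ϵ). Then 0 < |w − 9| < δ forces both bounds, so |(-6w + 3)/(w - 4) + 51/5| < ϵ.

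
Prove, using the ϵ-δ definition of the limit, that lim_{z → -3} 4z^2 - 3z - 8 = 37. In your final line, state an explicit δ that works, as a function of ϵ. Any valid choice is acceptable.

Let ϵ > 0. We want δ > 0 such that 0 < |z + 3| < δ implies |(4z^2 - 3z - 8) − 37| < ϵ.
(4z^2 - 3z - 8) − 37 = 4z^2 - 3z - 45 = (z + 3)(4z - 15).
So |(4z^2 - 3z - 8) − 37| = |z + 3|·|4z - 15|.
Require δ ≤ 2. Then |z + 3| < 2 gives |z| < 5, and by the triangle inequality |4z - 15| ≤ 4·5 + 15 = 35.
Hence |(4z^2 - 3z - 8) − 37| ≤ 35|z + 3| < ϵ provided |z + 3| < ϵ/35.
Take δ = min(2, ϵ/35). Then 0 < |z + 3| < δ gives both |z + 3| < 2 and |z + 3| < ϵ/35, so |(4z^2 - 3z - 8) − 37| < ϵ.

δ = min(2, ϵ/35)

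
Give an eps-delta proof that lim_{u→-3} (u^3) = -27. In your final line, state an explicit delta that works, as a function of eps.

delta = min(1, eps/37)

Suppose eps > 0. We seek delta > 0 with 0 < |u + 3| < delta ⇒ |u^3 + 27| < eps.
Factor: u^3 + 27 = (u + 3)(u^2 - 3u + 9), so |u^3 + 27| = |u + 3|·|u^2 - 3u + 9|.
Impose delta ≤ 1 so that |u| < 4; then |u^2 - 3u + 9| ≤ 37.
Hence |u^3 + 27| ≤ 37|u + 3|, which is < eps once |u + 3| < eps/37.
Take delta = min(1, eps/37). If 0 < |u + 3| < delta then both bounds hold and |u^3 + 27| ≤ 37|u + 3| < 37·(eps/37) = eps.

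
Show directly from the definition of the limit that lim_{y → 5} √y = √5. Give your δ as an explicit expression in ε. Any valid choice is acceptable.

δ = min(5, √5·ε)

Let ε > 0. We want δ > 0 such that 0 < |y − 5| < δ implies |√y − √5| < ε.
Rationalise: √y − √5 = (y − 5)/(√y + √5), so |√y − √5| = |y − 5|/(√y + √5).
Restrict δ ≤ 5 so that |y − 5| < 5 forces y > 0, and then √y + √5 > √5.
Hence |√y − √5| < |y − 5|/√5, which is < ε once |y − 5| < √5·ε.
Take δ = min(5, √5·ε). If 0 < |y − 5| < δ then y > 0 and |√y − √5| < |y − 5|/√5 < ε.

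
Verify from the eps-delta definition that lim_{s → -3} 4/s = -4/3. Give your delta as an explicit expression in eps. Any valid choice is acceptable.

Let eps > 0 be given. We seek delta > 0 such that 0 < |s + 3| < delta implies |4/s + 4/3| < eps.
|4/s + 4/3| = 4·|-3 − s|/(3·|s|) = 4|s + 3|/(3|s|).
Restrict delta ≤ 3/2. Then |s + 3| < 3/2 gives |s| > 3/2, so 3|s| > 9/2.
Then |4/s + 4/3| < 4|s + 3|/(9/2), which is < eps when |s + 3| < (9/8)eps.
Take delta = min(3/2, (9/8)eps). Then 0 < |s + 3| < delta gives both |s + 3| < 3/2 and |s + 3| < (9/8)eps, so |4/s + 4/3| < eps.

delta = min(3/2, (9/8)eps)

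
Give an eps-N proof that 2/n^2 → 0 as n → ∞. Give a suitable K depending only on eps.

Fix eps > 0. For n ≥ 1, |2/n^2 − 0| = 2/n^2.
2/n^2 < eps ⇔ n^2 > 2/eps ⇔ n > (2/eps)^{1/2}.
Take K = (2/eps)^{1/2}. Then n > K implies 2/n^2 < eps.

K = (2/eps)^{1/2}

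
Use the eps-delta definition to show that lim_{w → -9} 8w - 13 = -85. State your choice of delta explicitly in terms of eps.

Fix eps > 0. We need delta > 0 so that 0 < |w + 9| < delta implies |(8w - 13) + 85| < eps.
|(8w - 13) + 85| = |8w + 72| = 8|w + 9|.
So 8|w + 9| < eps exactly when |w + 9| < eps/8.
Choosing delta = eps/8 gives |(8w - 13) + 85| = 8|w + 9| < eps whenever |w + 9| < delta.

delta = eps/8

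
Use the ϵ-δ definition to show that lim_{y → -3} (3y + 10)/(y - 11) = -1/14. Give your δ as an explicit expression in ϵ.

Let ϵ > 0 be given. We want δ > 0 with 0 < |y + 3| < δ ⇒ |(3y + 10)/(y - 11) + 1/14| < ϵ.
Combining over a common denominator, (3y + 10)/(y - 11) + 1/14 = [(3y + 10)·(-14) − 1·(y - 11)] / [(-14)·(y - 11)] = -43(y + 3) / ((-14)(y - 11)).
So |(3y + 10)/(y - 11) + 1/14| = 43|y + 3| / (14·|y − 11|).
Restrict δ ≤ 7. Then |y + 3| < 7 gives |y − 11| = |(y + 3) + (-14)| ≥ 14 − 7 = 7.
Hence |(3y + 10)/(y - 11) + 1/14| < 43|y + 3|/(14·7) = (43/98)|y + 3|, which is < ϵ once |y + 3| < (98/43)ϵ.
Take δ = min(7, (98/43)ϵ). Then 0 < |y + 3| < δ forces both bounds, so |(3y + 10)/(y - 11) + 1/14| < ϵ.

δ = min(7, (98/43)ϵ)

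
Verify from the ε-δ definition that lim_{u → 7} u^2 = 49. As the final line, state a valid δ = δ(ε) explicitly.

Fix ε > 0. We seek δ > 0 with 0 < |u − 7| < δ ⇒ |u^2 − 49| < ε.
Factor: u^2 − 49 = (u − 7)(u + 7), so |u^2 − 49| = |u − 7|·|u + 7|.
Impose δ ≤ 2 so that |u| < 9; then |u + 7| ≤ 16.
Hence |u^2 − 49| ≤ 16|u − 7|, which is < ε once |u − 7| < ε/16.
Take δ = min(2, ε/16). If 0 < |u − 7| < δ then both bounds hold and |u^2 − 49| ≤ 16|u − 7| < 16·(ε/16) = ε.

δ = min(2, ε/16)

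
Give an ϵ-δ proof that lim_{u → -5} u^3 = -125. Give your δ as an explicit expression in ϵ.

Let ϵ > 0 be given. We seek δ > 0 with 0 < |u + 5| < δ ⇒ |u^3 + 125| < ϵ.
Factor: u^3 + 125 = (u + 5)(u^2 - 5u + 25), so |u^3 + 125| = |u + 5|·|u^2 - 5u + 25|.
Impose δ ≤ 1 so that |u| < 6; then |u^2 - 5u + 25| ≤ 91.
Hence |u^3 + 125| ≤ 91|u + 5|, which is < ϵ once |u + 5| < ϵ/91.
Take δ = min(1, ϵ/91). If 0 < |u + 5| < δ then both bounds hold and |u^3 + 125| ≤ 91|u + 5| < 91·(ϵ/91) = ϵ.

δ = min(1, ϵ/91)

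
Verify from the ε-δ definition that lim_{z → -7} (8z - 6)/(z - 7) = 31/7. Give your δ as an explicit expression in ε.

δ = min(7, (49/25)ε)

Suppose ε > 0. We want δ > 0 with 0 < |z + 7| < δ ⇒ |(8z - 6)/(z - 7) − (31/7)| < ε.
Combining over a common denominator, (8z - 6)/(z - 7) − (31/7) = [(8z - 6)·(-14) − (-62)·(z - 7)] / [(-14)·(z - 7)] = -50(z + 7) / ((-14)(z - 7)).
So |(8z - 6)/(z - 7) − (31/7)| = 50|z + 7| / (14·|z − 7|).
Restrict δ ≤ 7. Then |z + 7| < 7 gives |z − 7| = |(z + 7) + (-14)| ≥ 14 − 7 = 7.
Hence |(8z - 6)/(z - 7) − (31/7)| < 50|z + 7|/(14·7) = (25/49)|z + 7|, which is < ε once |z + 7| < (49/25)ε.
Take δ = min(7, (49/25)ε). Then 0 < |z + 7| < δ forces both bounds, so |(8z - 6)/(z - 7) − (31/7)| < ε.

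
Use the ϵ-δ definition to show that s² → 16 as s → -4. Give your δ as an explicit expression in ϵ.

Suppose ϵ > 0. We seek δ > 0 with 0 < |s + 4| < δ ⇒ |s² − 16| < ϵ.
Factor: s² − 16 = (s + 4)(s - 4), so |s² − 16| = |s + 4|·|s - 4|.
Impose δ ≤ 1 so that |s| < 5; then |s - 4| ≤ 9.
Hence |s² − 16| ≤ 9|s + 4|, which is < ϵ once |s + 4| < ϵ/9.
Take δ = min(1, ϵ/9). If 0 < |s + 4| < δ then both bounds hold and |s² − 16| ≤ 9|s + 4| < 9·(ϵ/9) = ϵ.

δ = min(1, ϵ/9)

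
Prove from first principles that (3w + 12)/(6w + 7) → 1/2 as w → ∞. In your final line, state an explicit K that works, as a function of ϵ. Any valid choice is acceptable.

Fix ϵ > 0. We seek K > 0 such that w > K implies |(3w + 12)/(6w + 7) − (1/2)| < ϵ.
(3w + 12)/(6w + 7) − (1/2) = (6(3w + 12) − 3(6w + 7)) / (6(6w + 7)) = 51/(6(6w + 7)).
For w > 0 we have 6w + 7 > 6w, so |(3w + 12)/(6w + 7) − (1/2)| = 51/(6(6w + 7)) < 51/(6·6w) = (17/12)/w.
Thus |(3w + 12)/(6w + 7) − (1/2)| < ϵ whenever w > (17/12)/ϵ.
Take K = (17/12)/ϵ. If w > K then |(3w + 12)/(6w + 7) − (1/2)| < (17/12)/w < ϵ.

K = (17/12)/ϵ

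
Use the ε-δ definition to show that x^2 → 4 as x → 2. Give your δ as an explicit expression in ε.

Let ε > 0. We seek δ > 0 with 0 < |x − 2| < δ ⇒ |x^2 − 4| < ε.
Factor: x^2 − 4 = (x − 2)(x + 2), so |x^2 − 4| = |x − 2|·|x + 2|.
Restrict δ ≤ 1. Then |x − 2| < 1 gives |x| < 3, so by the triangle inequality |x + 2| ≤ 3 + 2 = 5.
Hence |x^2 − 4| ≤ 5|x − 2|, which is < ε once |x − 2| < ε/5.
Take δ = min(1, ε/5). If 0 < |x − 2| < δ then both bounds hold and |x^2 − 4| ≤ 5|x − 2| < 5·(ε/5) = ε.

δ = min(1, ε/5)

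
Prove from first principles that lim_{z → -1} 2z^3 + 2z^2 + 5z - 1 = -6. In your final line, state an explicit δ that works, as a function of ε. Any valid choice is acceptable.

Suppose ε > 0. We want δ > 0 such that 0 < |z + 1| < δ implies |(2z^3 + 2z^2 + 5z - 1) + 6| < ε.
(2z^3 + 2z^2 + 5z - 1) + 6 = 2z^3 + 2z^2 + 5z + 5 = (z + 1)(2z^2 + 5).
So |(2z^3 + 2z^2 + 5z - 1) + 6| = |z + 1|·|2z^2 + 5|.
Require δ ≤ 1. Then |z + 1| < 1 gives |z| < 2, and by the triangle inequality |2z^2 + 5| ≤ 2·2^2 + 5 = 13.
Hence |(2z^3 + 2z^2 + 5z - 1) + 6| ≤ 13|z + 1| < ε provided |z + 1| < ε/13.
Choosing δ = min(1, ε/13) ensures both conditions, hence |(2z^3 + 2z^2 + 5z - 1) + 6| < ε.

δ = min(1, ε/13)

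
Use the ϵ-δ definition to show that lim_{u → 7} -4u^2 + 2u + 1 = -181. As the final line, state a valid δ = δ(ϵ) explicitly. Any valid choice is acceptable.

δ = min(1, ϵ/58)

Fix ϵ > 0. We want δ > 0 such that 0 < |u − 7| < δ implies |(-4u^2 + 2u + 1) + 181| < ϵ.
(-4u^2 + 2u + 1) + 181 = -4u^2 + 2u + 182 = (u − 7)(-4u - 26).
So |(-4u^2 + 2u + 1) + 181| = |u − 7|·|-4u - 26|.
Assume first that |u − 7| < 1, so |u| < 8. Then |-4u - 26| ≤ 4·8 + 26 = 58.
Hence |(-4u^2 + 2u + 1) + 181| ≤ 58|u − 7| < ϵ provided |u − 7| < ϵ/58.
Choosing δ = min(1, ϵ/58) ensures both conditions, hence |(-4u^2 + 2u + 1) + 181| < ϵ.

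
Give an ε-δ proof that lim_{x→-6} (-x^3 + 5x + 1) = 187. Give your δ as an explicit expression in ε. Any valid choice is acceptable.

δ = min(2, ε/143)

Let ε > 0. We want δ > 0 such that 0 < |x + 6| < δ implies |(-x^3 + 5x + 1) − 187| < ε.
(-x^3 + 5x + 1) − 187 = -x^3 + 5x - 186 = (x + 6)(-x^2 + 6x - 31).
So |(-x^3 + 5x + 1) − 187| = |x + 6|·|-x^2 + 6x - 31|.
Assume first that |x + 6| < 2, so |x| < 8. Then |-x^2 + 6x - 31| ≤ 8^2 + 6·8 + 31 = 143.
Hence |(-x^3 + 5x + 1) − 187| ≤ 143|x + 6| < ε provided |x + 6| < ε/143.
Choosing δ = min(2, ε/143) ensures both conditions, hence |(-x^3 + 5x + 1) − 187| < ε.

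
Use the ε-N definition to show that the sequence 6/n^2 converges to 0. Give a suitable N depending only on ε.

N = (6/ε)^{1/2}

Let ε > 0 be given. For n ≥ 1, |6/n^2 − 0| = 6/n^2.
6/n^2 < ε ⇔ n^2 > 6/ε ⇔ n > (6/ε)^{1/2}.
Take N = (6/ε)^{1/2}. Then n > N implies 6/n^2 < ε.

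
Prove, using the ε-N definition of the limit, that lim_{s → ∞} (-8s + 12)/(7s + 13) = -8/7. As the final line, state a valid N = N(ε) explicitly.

N = (188/49)/ε

Let ε > 0. We seek N > 0 such that s > N implies |(-8s + 12)/(7s + 13) + 8/7| < ε.
(-8s + 12)/(7s + 13) + 8/7 = (7(-8s + 12) − (-8)(7s + 13)) / (7(7s + 13)) = 188/(7(7s + 13)).
For s > 0 we have 7s + 13 > 7s, so |(-8s + 12)/(7s + 13) + 8/7| = 188/(7(7s + 13)) < 188/(7·7s) = (188/49)/s.
Thus |(-8s + 12)/(7s + 13) + 8/7| < ε whenever s > (188/49)/ε.
Take N = (188/49)/ε. If s > N then |(-8s + 12)/(7s + 13) + 8/7| < (188/49)/s < ε.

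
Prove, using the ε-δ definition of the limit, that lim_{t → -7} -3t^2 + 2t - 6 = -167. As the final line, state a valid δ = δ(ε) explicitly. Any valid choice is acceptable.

δ = min(2, ε/50)

Let ε > 0. We want δ > 0 such that 0 < |t + 7| < δ implies |(-3t^2 + 2t - 6) + 167| < ε.
(-3t^2 + 2t - 6) + 167 = -3t^2 + 2t + 161 = (t + 7)(-3t + 23).
So |(-3t^2 + 2t - 6) + 167| = |t + 7|·|-3t + 23|.
Assume first that |t + 7| < 2, so |t| < 9. Then |-3t + 23| ≤ 3·9 + 23 = 50.
Hence |(-3t^2 + 2t - 6) + 167| ≤ 50|t + 7| < ε provided |t + 7| < ε/50.
Choosing δ = min(2, ε/50) ensures both conditions, hence |(-3t^2 + 2t - 6) + 167| < ε.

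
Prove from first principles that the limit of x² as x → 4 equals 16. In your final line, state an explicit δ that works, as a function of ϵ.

δ = min(2, ϵ/10)

Let ϵ > 0. We seek δ > 0 with 0 < |x − 4| < δ ⇒ |x² − 16| < ϵ.
Factor: x² − 16 = (x − 4)(x + 4), so |x² − 16| = |x − 4|·|x + 4|.
Impose δ ≤ 2 so that |x| < 6; then |x + 4| ≤ 10.
Hence |x² − 16| ≤ 10|x − 4|, which is < ϵ once |x − 4| < ϵ/10.
Take δ = min(2, ϵ/10). If 0 < |x − 4| < δ then both bounds hold and |x² − 16| ≤ 10|x − 4| < 10·(ϵ/10) = ϵ.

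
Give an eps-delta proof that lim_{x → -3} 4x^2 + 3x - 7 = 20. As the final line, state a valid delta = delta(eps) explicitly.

delta = min(1, eps/25)

Fix eps > 0. We want delta > 0 such that 0 < |x + 3| < delta implies |(4x^2 + 3x - 7) − 20| < eps.
(4x^2 + 3x - 7) − 20 = 4x^2 + 3x - 27 = (x + 3)(4x - 9).
So |(4x^2 + 3x - 7) − 20| = |x + 3|·|4x - 9|.
Assume first that |x + 3| < 1, so |x| < 4. Then |4x - 9| ≤ 4·4 + 9 = 25.
Hence |(4x^2 + 3x - 7) − 20| ≤ 25|x + 3| < eps provided |x + 3| < eps/25.
Choosing delta = min(1, eps/25) ensures both conditions, hence |(4x^2 + 3x - 7) − 20| < eps.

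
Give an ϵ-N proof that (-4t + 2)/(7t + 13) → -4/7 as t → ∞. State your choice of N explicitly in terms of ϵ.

Let ϵ > 0. We seek N > 0 such that t > N implies |(-4t + 2)/(7t + 13) + 4/7| < ϵ.
(-4t + 2)/(7t + 13) + 4/7 = (7(-4t + 2) − (-4)(7t + 13)) / (7(7t + 13)) = 66/(7(7t + 13)).
For t > 0 we have 7t + 13 > 7t, so |(-4t + 2)/(7t + 13) + 4/7| = 66/(7(7t + 13)) < 66/(7·7t) = (66/49)/t.
Thus |(-4t + 2)/(7t + 13) + 4/7| < ϵ whenever t > (66/49)/ϵ.
Take N = (66/49)/ϵ. If t > N then |(-4t + 2)/(7t + 13) + 4/7| < (66/49)/t < ϵ.

N = (66/49)/ϵ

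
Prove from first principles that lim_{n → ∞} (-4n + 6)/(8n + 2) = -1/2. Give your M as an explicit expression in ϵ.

Suppose ϵ > 0. For n ≥ 1, |(-4n + 6)/(8n + 2) + 1/2| = |56|/(8(8n + 2)) = 56/(8(8n + 2)).
Since 8n + 2 ≥ 8n for n ≥ 1, this is ≤ 56/(8·8n) = (7/8)/n.
So |(-4n + 6)/(8n + 2) + 1/2| < ϵ whenever n > (7/8)/ϵ.
Take M = (7/8)/ϵ. If n > M then |(-4n + 6)/(8n + 2) + 1/2| ≤ (7/8)/n < ϵ.

M = (7/8)/ϵ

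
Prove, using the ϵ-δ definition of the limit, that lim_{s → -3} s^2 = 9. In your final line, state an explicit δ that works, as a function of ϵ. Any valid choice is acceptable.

Let ϵ > 0. We seek δ > 0 with 0 < |s + 3| < δ ⇒ |s^2 − 9| < ϵ.
Factor: s^2 − 9 = (s + 3)(s - 3), so |s^2 − 9| = |s + 3|·|s - 3|.
Impose δ ≤ 2 so that |s| < 5; then |s - 3| ≤ 8.
Hence |s^2 − 9| ≤ 8|s + 3|, which is < ϵ once |s + 3| < ϵ/8.
Take δ = min(2, ϵ/8). If 0 < |s + 3| < δ then both bounds hold and |s^2 − 9| ≤ 8|s + 3| < 8·(ϵ/8) = ϵ.

δ = min(2, ϵ/8)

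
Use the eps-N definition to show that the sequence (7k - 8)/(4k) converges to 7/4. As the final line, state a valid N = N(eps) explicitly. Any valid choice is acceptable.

N = 2/eps

Suppose eps > 0. For k ≥ 1, |(7k - 8)/(4k) − (7/4)| = |-32|/(4(4k)) = 32/(4(4k)).
Since 4k ≥ 4k for k ≥ 1, this is ≤ 32/(4·4k) = 2/k.
So |(7k - 8)/(4k) − (7/4)| < eps whenever k > 2/eps.
Take N = 2/eps. If k > N then |(7k - 8)/(4k) − (7/4)| ≤ 2/k < eps.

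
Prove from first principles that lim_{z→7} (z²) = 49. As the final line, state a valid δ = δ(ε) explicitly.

δ = min(1, ε/15)

Fix ε > 0. We seek δ > 0 with 0 < |z − 7| < δ ⇒ |z² − 49| < ε.
Factor: z² − 49 = (z − 7)(z + 7), so |z² − 49| = |z − 7|·|z + 7|.
Restrict δ ≤ 1. Then |z − 7| < 1 gives |z| < 8, so by the triangle inequality |z + 7| ≤ 8 + 7 = 15.
Hence |z² − 49| ≤ 15|z − 7|, which is < ε once |z − 7| < ε/15.
Take δ = min(1, ε/15). If 0 < |z − 7| < δ then both bounds hold and |z² − 49| ≤ 15|z − 7| < 15·(ε/15) = ε.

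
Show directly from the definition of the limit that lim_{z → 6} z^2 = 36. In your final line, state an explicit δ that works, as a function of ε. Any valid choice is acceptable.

δ = min(1, ε/13)

Suppose ε > 0. We seek δ > 0 with 0 < |z − 6| < δ ⇒ |z^2 − 36| < ε.
Factor: z^2 − 36 = (z − 6)(z + 6), so |z^2 − 36| = |z − 6|·|z + 6|.
Impose δ ≤ 1 so that |z| < 7; then |z + 6| ≤ 13.
Hence |z^2 − 36| ≤ 13|z − 6|, which is < ε once |z − 6| < ε/13.
Take δ = min(1, ε/13). If 0 < |z − 6| < δ then both bounds hold and |z^2 − 36| ≤ 13|z − 6| < 13·(ε/13) = ε.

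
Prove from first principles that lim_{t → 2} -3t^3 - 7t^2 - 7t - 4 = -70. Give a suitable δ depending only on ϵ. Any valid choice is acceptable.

δ = min(1, ϵ/99)

Suppose ϵ > 0. We want δ > 0 such that 0 < |t − 2| < δ implies |(-3t^3 - 7t^2 - 7t - 4) + 70| < ϵ.
(-3t^3 - 7t^2 - 7t - 4) + 70 = -3t^3 - 7t^2 - 7t + 66 = (t − 2)(-3t^2 - 13t - 33).
So |(-3t^3 - 7t^2 - 7t - 4) + 70| = |t − 2|·|-3t^2 - 13t - 33|.
Require δ ≤ 1. Then |t − 2| < 1 gives |t| < 3, and by the triangle inequality |-3t^2 - 13t - 33| ≤ 3·3^2 + 13·3 + 33 = 99.
Hence |(-3t^3 - 7t^2 - 7t - 4) + 70| ≤ 99|t − 2| < ϵ provided |t − 2| < ϵ/99.
Choosing δ = min(1, ϵ/99) ensures both conditions, hence |(-3t^3 - 7t^2 - 7t - 4) + 70| < ϵ.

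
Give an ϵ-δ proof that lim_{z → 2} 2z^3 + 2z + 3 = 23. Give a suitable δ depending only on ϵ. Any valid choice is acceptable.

δ = min(2, ϵ/58)

Let ϵ > 0. We want δ > 0 such that 0 < |z − 2| < δ implies |(2z^3 + 2z + 3) − 23| < ϵ.
(2z^3 + 2z + 3) − 23 = 2z^3 + 2z - 20 = (z − 2)(2z^2 + 4z + 10).
So |(2z^3 + 2z + 3) − 23| = |z − 2|·|2z^2 + 4z + 10|.
Assume first that |z − 2| < 2, so |z| < 4. Then |2z^2 + 4z + 10| ≤ 2·4^2 + 4·4 + 10 = 58.
Hence |(2z^3 + 2z + 3) − 23| ≤ 58|z − 2| < ϵ provided |z − 2| < ϵ/58.
Choosing δ = min(2, ϵ/58) ensures both conditions, hence |(2z^3 + 2z + 3) − 23| < ϵ.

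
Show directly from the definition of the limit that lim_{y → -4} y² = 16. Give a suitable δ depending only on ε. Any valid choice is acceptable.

Suppose ε > 0. We seek δ > 0 with 0 < |y + 4| < δ ⇒ |y² − 16| < ε.
Factor: y² − 16 = (y + 4)(y - 4), so |y² − 16| = |y + 4|·|y - 4|.
Restrict δ ≤ 1. Then |y + 4| < 1 gives |y| < 5, so by the triangle inequality |y - 4| ≤ 5 + 4 = 9.
Hence |y² − 16| ≤ 9|y + 4|, which is < ε once |y + 4| < ε/9.
Take δ = min(1, ε/9). If 0 < |y + 4| < δ then both bounds hold and |y² − 16| ≤ 9|y + 4| < 9·(ε/9) = ε.

δ = min(1, ε/9)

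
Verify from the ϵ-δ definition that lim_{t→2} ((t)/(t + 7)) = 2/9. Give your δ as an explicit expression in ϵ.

Let ϵ > 0. We want δ > 0 with 0 < |t − 2| < δ ⇒ |(t)/(t + 7) − (2/9)| < ϵ.
Combining over a common denominator, (t)/(t + 7) − (2/9) = [(t)·9 − 2·(t + 7)] / [9·(t + 7)] = 7(t − 2) / (9(t + 7)).
So |(t)/(t + 7) − (2/9)| = 7|t − 2| / (9·|t + 7|).
Require δ ≤ 9/2, so |t + 7| ≥ |9| − |t − 2| > 9 − 9/2 = 9/2.
Hence |(t)/(t + 7) − (2/9)| < 7|t − 2|/(9·(9/2)) = (14/81)|t − 2|, which is < ϵ once |t − 2| < (81/14)ϵ.
Take δ = min(9/2, (81/14)ϵ). Then 0 < |t − 2| < δ forces both bounds, so |(t)/(t + 7) − (2/9)| < ϵ.

δ = min(9/2, (81/14)ϵ)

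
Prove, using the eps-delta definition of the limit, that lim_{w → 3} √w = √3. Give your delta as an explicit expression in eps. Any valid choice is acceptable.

delta = min(3, √3·eps)

Suppose eps > 0. We want delta > 0 such that 0 < |w − 3| < delta implies |√w − √3| < eps.
Rationalise: √w − √3 = (w − 3)/(√w + √3), so |√w − √3| = |w − 3|/(√w + √3).
Restrict delta ≤ 3 so that |w − 3| < 3 forces w > 0, and then √w + √3 > √3.
Hence |√w − √3| < |w − 3|/√3, which is < eps once |w − 3| < √3·eps.
Take delta = min(3, √3·eps). If 0 < |w − 3| < delta then w > 0 and |√w − √3| < |w − 3|/√3 < eps.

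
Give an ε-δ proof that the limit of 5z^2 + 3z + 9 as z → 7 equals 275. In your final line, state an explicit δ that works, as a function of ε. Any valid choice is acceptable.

Suppose ε > 0. We want δ > 0 such that 0 < |z − 7| < δ implies |(5z^2 + 3z + 9) − 275| < ε.
(5z^2 + 3z + 9) − 275 = 5z^2 + 3z - 266 = (z − 7)(5z + 38).
So |(5z^2 + 3z + 9) − 275| = |z − 7|·|5z + 38|.
Require δ ≤ 1. Then |z − 7| < 1 gives |z| < 8, and by the triangle inequality |5z + 38| ≤ 5·8 + 38 = 78.
Hence |(5z^2 + 3z + 9) − 275| ≤ 78|z − 7| < ε provided |z − 7| < ε/78.
Take δ = min(1, ε/78). Then 0 < |z − 7| < δ gives both |z − 7| < 1 and |z − 7| < ε/78, so |(5z^2 + 3z + 9) − 275| < ε.

δ = min(1, ε/78)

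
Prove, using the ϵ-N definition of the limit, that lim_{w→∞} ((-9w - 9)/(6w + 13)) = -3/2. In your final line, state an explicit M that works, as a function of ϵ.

Let ϵ > 0. We seek M > 0 such that w > M implies |(-9w - 9)/(6w + 13) + 3/2| < ϵ.
(-9w - 9)/(6w + 13) + 3/2 = (6(-9w - 9) − (-9)(6w + 13)) / (6(6w + 13)) = 63/(6(6w + 13)).
For w > 0 we have 6w + 13 > 6w, so |(-9w - 9)/(6w + 13) + 3/2| = 63/(6(6w + 13)) < 63/(6·6w) = (7/4)/w.
Thus |(-9w - 9)/(6w + 13) + 3/2| < ϵ whenever w > (7/4)/ϵ.
Take M = (7/4)/ϵ. If w > M then |(-9w - 9)/(6w + 13) + 3/2| < (7/4)/w < ϵ.

M = (7/4)/ϵ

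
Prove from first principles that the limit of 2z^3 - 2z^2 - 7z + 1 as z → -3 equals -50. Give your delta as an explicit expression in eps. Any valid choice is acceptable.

delta = min(1, eps/81)

Let eps > 0 be given. We want delta > 0 such that 0 < |z + 3| < delta implies |(2z^3 - 2z^2 - 7z + 1) + 50| < eps.
(2z^3 - 2z^2 - 7z + 1) + 50 = 2z^3 - 2z^2 - 7z + 51 = (z + 3)(2z^2 - 8z + 17).
So |(2z^3 - 2z^2 - 7z + 1) + 50| = |z + 3|·|2z^2 - 8z + 17|.
Require delta ≤ 1. Then |z + 3| < 1 gives |z| < 4, and by the triangle inequality |2z^2 - 8z + 17| ≤ 2·4^2 + 8·4 + 17 = 81.
Hence |(2z^3 - 2z^2 - 7z + 1) + 50| ≤ 81|z + 3| < eps provided |z + 3| < eps/81.
Take delta = min(1, eps/81). Then 0 < |z + 3| < delta gives both |z + 3| < 1 and |z + 3| < eps/81, so |(2z^3 - 2z^2 - 7z + 1) + 50| < eps.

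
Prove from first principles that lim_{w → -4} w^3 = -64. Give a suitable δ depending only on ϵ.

δ = min(2, ϵ/76)

Suppose ϵ > 0. We seek δ > 0 with 0 < |w + 4| < δ ⇒ |w^3 + 64| < ϵ.
Factor: w^3 + 64 = (w + 4)(w^2 - 4w + 16), so |w^3 + 64| = |w + 4|·|w^2 - 4w + 16|.
Restrict δ ≤ 2. Then |w + 4| < 2 gives |w| < 6, so by the triangle inequality |w^2 - 4w + 16| ≤ 6^2 + 4·6 + 16 = 76.
Hence |w^3 + 64| ≤ 76|w + 4|, which is < ϵ once |w + 4| < ϵ/76.
Take δ = min(2, ϵ/76). If 0 < |w + 4| < δ then both bounds hold and |w^3 + 64| ≤ 76|w + 4| < 76·(ϵ/76) = ϵ.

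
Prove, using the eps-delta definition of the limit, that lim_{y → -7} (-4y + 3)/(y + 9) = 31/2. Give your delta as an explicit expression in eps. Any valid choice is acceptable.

delta = min(1, (2/39)eps)

Suppose eps > 0. We want delta > 0 with 0 < |y + 7| < delta ⇒ |(-4y + 3)/(y + 9) − (31/2)| < eps.
Combining over a common denominator, (-4y + 3)/(y + 9) − (31/2) = [(-4y + 3)·2 − 31·(y + 9)] / [2·(y + 9)] = -39(y + 7) / (2(y + 9)).
So |(-4y + 3)/(y + 9) − (31/2)| = 39|y + 7| / (2·|y + 9|).
Restrict delta ≤ 1. Then |y + 7| < 1 gives |y + 9| = |(y + 7) + 2| ≥ 2 − 1 = 1.
Hence |(-4y + 3)/(y + 9) − (31/2)| < 39|y + 7|/(2·1) = (39/2)|y + 7|, which is < eps once |y + 7| < (2/39)eps.
Take delta = min(1, (2/39)eps). Then 0 < |y + 7| < delta forces both bounds, so |(-4y + 3)/(y + 9) − (31/2)| < eps.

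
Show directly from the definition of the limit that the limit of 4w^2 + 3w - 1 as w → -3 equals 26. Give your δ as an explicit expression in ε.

δ = min(1, ε/25)

Fix ε > 0. We want δ > 0 such that 0 < |w + 3| < δ implies |(4w^2 + 3w - 1) − 26| < ε.
(4w^2 + 3w - 1) − 26 = 4w^2 + 3w - 27 = (w + 3)(4w - 9).
So |(4w^2 + 3w - 1) − 26| = |w + 3|·|4w - 9|.
Assume first that |w + 3| < 1, so |w| < 4. Then |4w - 9| ≤ 4·4 + 9 = 25.
Hence |(4w^2 + 3w - 1) − 26| ≤ 25|w + 3| < ε provided |w + 3| < ε/25.
Take δ = min(1, ε/25). Then 0 < |w + 3| < δ gives both |w + 3| < 1 and |w + 3| < ε/25, so |(4w^2 + 3w - 1) − 26| < ε.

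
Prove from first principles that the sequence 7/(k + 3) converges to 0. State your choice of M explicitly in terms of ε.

M = 7/ε

Let ε > 0 be given. For k ≥ 1, |7/(k + 3) − 0| = 7/(k + 3) ≤ 7/k.
We need 7/k < ε, i.e. k > 7/ε.
Take M = 7/ε. If k > M then |7/(k + 3)| ≤ 7/k < ε.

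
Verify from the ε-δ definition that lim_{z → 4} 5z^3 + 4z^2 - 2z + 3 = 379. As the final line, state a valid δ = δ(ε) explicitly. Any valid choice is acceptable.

Suppose ε > 0. We want δ > 0 such that 0 < |z − 4| < δ implies |(5z^3 + 4z^2 - 2z + 3) − 379| < ε.
(5z^3 + 4z^2 - 2z + 3) − 379 = 5z^3 + 4z^2 - 2z - 376 = (z − 4)(5z^2 + 24z + 94).
So |(5z^3 + 4z^2 - 2z + 3) − 379| = |z − 4|·|5z^2 + 24z + 94|.
Assume first that |z − 4| < 2, so |z| < 6. Then |5z^2 + 24z + 94| ≤ 5·6^2 + 24·6 + 94 = 418.
Hence |(5z^3 + 4z^2 - 2z + 3) − 379| ≤ 418|z − 4| < ε provided |z − 4| < ε/418.
Take δ = min(2, ε/418). Then 0 < |z − 4| < δ gives both |z − 4| < 2 and |z − 4| < ε/418, so |(5z^3 + 4z^2 - 2z + 3) − 379| < ε.

δ = min(2, ε/418)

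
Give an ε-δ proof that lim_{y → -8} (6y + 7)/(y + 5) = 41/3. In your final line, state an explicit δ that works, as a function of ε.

δ = min(3/2, (9/46)ε)

Fix ε > 0. We want δ > 0 with 0 < |y + 8| < δ ⇒ |(6y + 7)/(y + 5) − (41/3)| < ε.
Combining over a common denominator, (6y + 7)/(y + 5) − (41/3) = [(6y + 7)·(-3) − (-41)·(y + 5)] / [(-3)·(y + 5)] = 23(y + 8) / ((-3)(y + 5)).
So |(6y + 7)/(y + 5) − (41/3)| = 23|y + 8| / (3·|y + 5|).
Restrict δ ≤ 3/2. Then |y + 8| < 3/2 gives |y + 5| = |(y + 8) + (-3)| ≥ 3 − 3/2 = 3/2.
Hence |(6y + 7)/(y + 5) − (41/3)| < 23|y + 8|/(3·(3/2)) = (46/9)|y + 8|, which is < ε once |y + 8| < (9/46)ε.
Take δ = min(3/2, (9/46)ε). Then 0 < |y + 8| < δ forces both bounds, so |(6y + 7)/(y + 5) − (41/3)| < ε.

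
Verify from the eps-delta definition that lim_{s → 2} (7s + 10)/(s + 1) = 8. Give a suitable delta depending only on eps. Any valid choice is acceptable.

Let eps > 0 be given. We want delta > 0 with 0 < |s − 2| < delta ⇒ |(7s + 10)/(s + 1) − 8| < eps.
Combining over a common denominator, (7s + 10)/(s + 1) − 8 = [(7s + 10)·3 − 24·(s + 1)] / [3·(s + 1)] = -3(s − 2) / (3(s + 1)).
So |(7s + 10)/(s + 1) − 8| = 3|s − 2| / (3·|s + 1|).
Restrict delta ≤ 3/2. Then |s − 2| < 3/2 gives |s + 1| = |(s − 2) + 3| ≥ 3 − 3/2 = 3/2.
Hence |(7s + 10)/(s + 1) − 8| < 3|s − 2|/(3·(3/2)) = (2/3)|s − 2|, which is < eps once |s − 2| < (3/2)eps.
Take delta = min(3/2, (3/2)eps). Then 0 < |s − 2| < delta forces both bounds, so |(7s + 10)/(s + 1) − 8| < eps.

delta = min(3/2, (3/2)eps)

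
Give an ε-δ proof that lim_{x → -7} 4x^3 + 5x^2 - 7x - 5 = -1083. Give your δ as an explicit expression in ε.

δ = min(2, ε/685)

Suppose ε > 0. We want δ > 0 such that 0 < |x + 7| < δ implies |(4x^3 + 5x^2 - 7x - 5) + 1083| < ε.
(4x^3 + 5x^2 - 7x - 5) + 1083 = 4x^3 + 5x^2 - 7x + 1078 = (x + 7)(4x^2 - 23x + 154).
So |(4x^3 + 5x^2 - 7x - 5) + 1083| = |x + 7|·|4x^2 - 23x + 154|.
Assume first that |x + 7| < 2, so |x| < 9. Then |4x^2 - 23x + 154| ≤ 4·9^2 + 23·9 + 154 = 685.
Hence |(4x^3 + 5x^2 - 7x - 5) + 1083| ≤ 685|x + 7| < ε provided |x + 7| < ε/685.
Take δ = min(2, ε/685). Then 0 < |x + 7| < δ gives both |x + 7| < 2 and |x + 7| < ε/685, so |(4x^3 + 5x^2 - 7x - 5) + 1083| < ε.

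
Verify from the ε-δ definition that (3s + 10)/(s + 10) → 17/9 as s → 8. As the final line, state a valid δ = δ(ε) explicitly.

δ = min(9, (81/10)ε)

Let ε > 0. We want δ > 0 with 0 < |s − 8| < δ ⇒ |(3s + 10)/(s + 10) − (17/9)| < ε.
Combining over a common denominator, (3s + 10)/(s + 10) − (17/9) = [(3s + 10)·18 − 34·(s + 10)] / [18·(s + 10)] = 20(s − 8) / (18(s + 10)).
So |(3s + 10)/(s + 10) − (17/9)| = 20|s − 8| / (18·|s + 10|).
Require δ ≤ 9, so |s + 10| ≥ |18| − |s − 8| > 18 − 9 = 9.
Hence |(3s + 10)/(s + 10) − (17/9)| < 20|s − 8|/(18·9) = (10/81)|s − 8|, which is < ε once |s − 8| < (81/10)ε.
Take δ = min(9, (81/10)ε). Then 0 < |s − 8| < δ forces both bounds, so |(3s + 10)/(s + 10) − (17/9)| < ε.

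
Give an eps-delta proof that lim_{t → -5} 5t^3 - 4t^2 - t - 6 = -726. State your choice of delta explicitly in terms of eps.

delta = min(2, eps/592)

Let eps > 0. We want delta > 0 such that 0 < |t + 5| < delta implies |(5t^3 - 4t^2 - t - 6) + 726| < eps.
(5t^3 - 4t^2 - t - 6) + 726 = 5t^3 - 4t^2 - t + 720 = (t + 5)(5t^2 - 29t + 144).
So |(5t^3 - 4t^2 - t - 6) + 726| = |t + 5|·|5t^2 - 29t + 144|.
Assume first that |t + 5| < 2, so |t| < 7. Then |5t^2 - 29t + 144| ≤ 5·7^2 + 29·7 + 144 = 592.
Hence |(5t^3 - 4t^2 - t - 6) + 726| ≤ 592|t + 5| < eps provided |t + 5| < eps/592.
Take delta = min(2, eps/592). Then 0 < |t + 5| < delta gives both |t + 5| < 2 and |t + 5| < eps/592, so |(5t^3 - 4t^2 - t - 6) + 726| < eps.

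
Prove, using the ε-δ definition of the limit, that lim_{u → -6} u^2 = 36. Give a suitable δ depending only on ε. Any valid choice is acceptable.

Let ε > 0 be given. We seek δ > 0 with 0 < |u + 6| < δ ⇒ |u^2 − 36| < ε.
Factor: u^2 − 36 = (u + 6)(u - 6), so |u^2 − 36| = |u + 6|·|u - 6|.
Impose δ ≤ 1 so that |u| < 7; then |u - 6| ≤ 13.
Hence |u^2 − 36| ≤ 13|u + 6|, which is < ε once |u + 6| < ε/13.
Take δ = min(1, ε/13). If 0 < |u + 6| < δ then both bounds hold and |u^2 − 36| ≤ 13|u + 6| < 13·(ε/13) = ε.

δ = min(1, ε/13)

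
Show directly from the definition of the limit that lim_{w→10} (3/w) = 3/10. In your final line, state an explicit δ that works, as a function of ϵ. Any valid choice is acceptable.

δ = min(5, (50/3)ϵ)

Suppose ϵ > 0. We seek δ > 0 such that 0 < |w − 10| < δ implies |3/w − (3/10)| < ϵ.
|3/w − (3/10)| = 3·|10 − w|/(10·|w|) = 3|w − 10|/(10|w|).
Restrict δ ≤ 5. Then |w − 10| < 5 gives |w| > 5, so 10|w| > 50.
Then |3/w − (3/10)| < 3|w − 10|/50, which is < ϵ when |w − 10| < (50/3)ϵ.
Take δ = min(5, (50/3)ϵ). Then 0 < |w − 10| < δ gives both |w − 10| < 5 and |w − 10| < (50/3)ϵ, so |3/w − (3/10)| < ϵ.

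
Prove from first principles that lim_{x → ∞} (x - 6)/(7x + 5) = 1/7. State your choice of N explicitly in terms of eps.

Fix eps > 0. We seek N > 0 such that x > N implies |(x - 6)/(7x + 5) − (1/7)| < eps.
(x - 6)/(7x + 5) − (1/7) = (7(x - 6) − (7x + 5)) / (7(7x + 5)) = -47/(7(7x + 5)).
For x > 0 we have 7x + 5 > 7x, so |(x - 6)/(7x + 5) − (1/7)| = 47/(7(7x + 5)) < 47/(7·7x) = (47/49)/x.
Thus |(x - 6)/(7x + 5) − (1/7)| < eps whenever x > (47/49)/eps.
Take N = (47/49)/eps. If x > N then |(x - 6)/(7x + 5) − (1/7)| < (47/49)/x < eps.

N = (47/49)/eps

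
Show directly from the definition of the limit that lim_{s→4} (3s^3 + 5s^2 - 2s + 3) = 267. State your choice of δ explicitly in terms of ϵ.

δ = min(1, ϵ/226)

Fix ϵ > 0. We want δ > 0 such that 0 < |s − 4| < δ implies |(3s^3 + 5s^2 - 2s + 3) − 267| < ϵ.
(3s^3 + 5s^2 - 2s + 3) − 267 = 3s^3 + 5s^2 - 2s - 264 = (s − 4)(3s^2 + 17s + 66).
So |(3s^3 + 5s^2 - 2s + 3) − 267| = |s − 4|·|3s^2 + 17s + 66|.
Assume first that |s − 4| < 1, so |s| < 5. Then |3s^2 + 17s + 66| ≤ 3·5^2 + 17·5 + 66 = 226.
Hence |(3s^3 + 5s^2 - 2s + 3) − 267| ≤ 226|s − 4| < ϵ provided |s − 4| < ϵ/226.
Choosing δ = min(1, ϵ/226) ensures both conditions, hence |(3s^3 + 5s^2 - 2s + 3) − 267| < ϵ.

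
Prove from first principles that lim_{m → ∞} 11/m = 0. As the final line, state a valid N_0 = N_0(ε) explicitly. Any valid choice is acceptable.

N_0 = 11/ε

Suppose ε > 0. For m ≥ 1, |11/m − 0| = 11/(m) ≤ 11/m.
We need 11/m < ε, i.e. m > 11/ε.
Take N_0 = 11/ε. If m > N_0 then |11/m| ≤ 11/m < ε.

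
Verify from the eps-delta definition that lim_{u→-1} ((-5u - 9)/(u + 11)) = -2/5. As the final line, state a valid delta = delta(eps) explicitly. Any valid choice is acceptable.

Fix eps > 0. We want delta > 0 with 0 < |u + 1| < delta ⇒ |(-5u - 9)/(u + 11) + 2/5| < eps.
Combining over a common denominator, (-5u - 9)/(u + 11) + 2/5 = [(-5u - 9)·10 − (-4)·(u + 11)] / [10·(u + 11)] = -46(u + 1) / (10(u + 11)).
So |(-5u - 9)/(u + 11) + 2/5| = 46|u + 1| / (10·|u + 11|).
Require delta ≤ 5, so |u + 11| ≥ |10| − |u + 1| > 10 − 5 = 5.
Hence |(-5u - 9)/(u + 11) + 2/5| < 46|u + 1|/(10·5) = (23/25)|u + 1|, which is < eps once |u + 1| < (25/23)eps.
Take delta = min(5, (25/23)eps). Then 0 < |u + 1| < delta forces both bounds, so |(-5u - 9)/(u + 11) + 2/5| < eps.

delta = min(5, (25/23)eps)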